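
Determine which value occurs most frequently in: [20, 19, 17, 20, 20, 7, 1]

20

Step 1: Count the frequency of each value:
  1: appears 1 time(s)
  7: appears 1 time(s)
  17: appears 1 time(s)
  19: appears 1 time(s)
  20: appears 3 time(s)
Step 2: The value 20 appears most frequently (3 times).
Step 3: Mode = 20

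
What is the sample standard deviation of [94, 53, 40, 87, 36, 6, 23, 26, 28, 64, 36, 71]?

27.0689

Step 1: Compute the mean: 47
Step 2: Sum of squared deviations from the mean: 8060
Step 3: Sample variance = 8060 / 11 = 732.7273
Step 4: Standard deviation = sqrt(732.7273) = 27.0689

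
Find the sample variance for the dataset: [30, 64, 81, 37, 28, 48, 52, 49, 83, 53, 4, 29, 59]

489.2692

Step 1: Compute the mean: (30 + 64 + 81 + 37 + 28 + 48 + 52 + 49 + 83 + 53 + 4 + 29 + 59) / 13 = 47.4615
Step 2: Compute squared deviations from the mean:
  (30 - 47.4615)^2 = 304.9053
  (64 - 47.4615)^2 = 273.5207
  (81 - 47.4615)^2 = 1124.8284
  (37 - 47.4615)^2 = 109.4438
  (28 - 47.4615)^2 = 378.7515
  (48 - 47.4615)^2 = 0.2899
  (52 - 47.4615)^2 = 20.5976
  (49 - 47.4615)^2 = 2.3669
  (83 - 47.4615)^2 = 1262.9822
  (53 - 47.4615)^2 = 30.6746
  (4 - 47.4615)^2 = 1888.9053
  (29 - 47.4615)^2 = 340.8284
  (59 - 47.4615)^2 = 133.1361
Step 3: Sum of squared deviations = 5871.2308
Step 4: Sample variance = 5871.2308 / 12 = 489.2692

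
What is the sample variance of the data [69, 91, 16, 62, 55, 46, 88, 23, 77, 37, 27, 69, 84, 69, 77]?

591.6667

Step 1: Compute the mean: (69 + 91 + 16 + 62 + 55 + 46 + 88 + 23 + 77 + 37 + 27 + 69 + 84 + 69 + 77) / 15 = 59.3333
Step 2: Compute squared deviations from the mean:
  (69 - 59.3333)^2 = 93.4444
  (91 - 59.3333)^2 = 1002.7778
  (16 - 59.3333)^2 = 1877.7778
  (62 - 59.3333)^2 = 7.1111
  (55 - 59.3333)^2 = 18.7778
  (46 - 59.3333)^2 = 177.7778
  (88 - 59.3333)^2 = 821.7778
  (23 - 59.3333)^2 = 1320.1111
  (77 - 59.3333)^2 = 312.1111
  (37 - 59.3333)^2 = 498.7778
  (27 - 59.3333)^2 = 1045.4444
  (69 - 59.3333)^2 = 93.4444
  (84 - 59.3333)^2 = 608.4444
  (69 - 59.3333)^2 = 93.4444
  (77 - 59.3333)^2 = 312.1111
Step 3: Sum of squared deviations = 8283.3333
Step 4: Sample variance = 8283.3333 / 14 = 591.6667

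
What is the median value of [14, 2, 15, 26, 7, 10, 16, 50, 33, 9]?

14.5

Step 1: Sort the data in ascending order: [2, 7, 9, 10, 14, 15, 16, 26, 33, 50]
Step 2: The number of values is n = 10.
Step 3: Since n is even, the median is the average of positions 5 and 6:
  Median = (14 + 15) / 2 = 14.5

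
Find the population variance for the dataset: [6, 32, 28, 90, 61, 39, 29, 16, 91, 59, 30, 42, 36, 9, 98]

807.9733

Step 1: Compute the mean: (6 + 32 + 28 + 90 + 61 + 39 + 29 + 16 + 91 + 59 + 30 + 42 + 36 + 9 + 98) / 15 = 44.4
Step 2: Compute squared deviations from the mean:
  (6 - 44.4)^2 = 1474.56
  (32 - 44.4)^2 = 153.76
  (28 - 44.4)^2 = 268.96
  (90 - 44.4)^2 = 2079.36
  (61 - 44.4)^2 = 275.56
  (39 - 44.4)^2 = 29.16
  (29 - 44.4)^2 = 237.16
  (16 - 44.4)^2 = 806.56
  (91 - 44.4)^2 = 2171.56
  (59 - 44.4)^2 = 213.16
  (30 - 44.4)^2 = 207.36
  (42 - 44.4)^2 = 5.76
  (36 - 44.4)^2 = 70.56
  (9 - 44.4)^2 = 1253.16
  (98 - 44.4)^2 = 2872.96
Step 3: Sum of squared deviations = 12119.6
Step 4: Population variance = 12119.6 / 15 = 807.9733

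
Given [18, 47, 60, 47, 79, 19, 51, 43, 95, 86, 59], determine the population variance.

557.3554

Step 1: Compute the mean: (18 + 47 + 60 + 47 + 79 + 19 + 51 + 43 + 95 + 86 + 59) / 11 = 54.9091
Step 2: Compute squared deviations from the mean:
  (18 - 54.9091)^2 = 1362.281
  (47 - 54.9091)^2 = 62.5537
  (60 - 54.9091)^2 = 25.9174
  (47 - 54.9091)^2 = 62.5537
  (79 - 54.9091)^2 = 580.3719
  (19 - 54.9091)^2 = 1289.4628
  (51 - 54.9091)^2 = 15.281
  (43 - 54.9091)^2 = 141.8264
  (95 - 54.9091)^2 = 1607.281
  (86 - 54.9091)^2 = 966.6446
  (59 - 54.9091)^2 = 16.7355
Step 3: Sum of squared deviations = 6130.9091
Step 4: Population variance = 6130.9091 / 11 = 557.3554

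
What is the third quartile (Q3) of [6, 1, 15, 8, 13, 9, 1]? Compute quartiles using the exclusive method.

13

Step 1: Sort the data: [1, 1, 6, 8, 9, 13, 15]
Step 2: n = 7
Step 3: Using the exclusive quartile method:
  Q1 = 1
  Q2 (median) = 8
  Q3 = 13
  IQR = Q3 - Q1 = 13 - 1 = 12
Step 4: Q3 = 13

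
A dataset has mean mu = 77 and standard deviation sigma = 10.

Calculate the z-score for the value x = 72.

-0.5

Step 1: Recall the z-score formula: z = (x - mu) / sigma
Step 2: Substitute values: z = (72 - 77) / 10
Step 3: z = -5 / 10 = -0.5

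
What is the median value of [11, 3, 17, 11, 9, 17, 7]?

11

Step 1: Sort the data in ascending order: [3, 7, 9, 11, 11, 17, 17]
Step 2: The number of values is n = 7.
Step 3: Since n is odd, the median is the middle value at position 4: 11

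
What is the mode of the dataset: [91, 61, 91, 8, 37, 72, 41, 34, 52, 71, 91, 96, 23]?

91

Step 1: Count the frequency of each value:
  8: appears 1 time(s)
  23: appears 1 time(s)
  34: appears 1 time(s)
  37: appears 1 time(s)
  41: appears 1 time(s)
  52: appears 1 time(s)
  61: appears 1 time(s)
  71: appears 1 time(s)
  72: appears 1 time(s)
  91: appears 3 time(s)
  96: appears 1 time(s)
Step 2: The value 91 appears most frequently (3 times).
Step 3: Mode = 91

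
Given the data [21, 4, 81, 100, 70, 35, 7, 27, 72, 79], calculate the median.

52.5

Step 1: Sort the data in ascending order: [4, 7, 21, 27, 35, 70, 72, 79, 81, 100]
Step 2: The number of values is n = 10.
Step 3: Since n is even, the median is the average of positions 5 and 6:
  Median = (35 + 70) / 2 = 52.5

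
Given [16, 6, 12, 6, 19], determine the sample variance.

34.2

Step 1: Compute the mean: (16 + 6 + 12 + 6 + 19) / 5 = 11.8
Step 2: Compute squared deviations from the mean:
  (16 - 11.8)^2 = 17.64
  (6 - 11.8)^2 = 33.64
  (12 - 11.8)^2 = 0.04
  (6 - 11.8)^2 = 33.64
  (19 - 11.8)^2 = 51.84
Step 3: Sum of squared deviations = 136.8
Step 4: Sample variance = 136.8 / 4 = 34.2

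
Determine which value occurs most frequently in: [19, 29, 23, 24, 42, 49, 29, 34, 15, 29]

29

Step 1: Count the frequency of each value:
  15: appears 1 time(s)
  19: appears 1 time(s)
  23: appears 1 time(s)
  24: appears 1 time(s)
  29: appears 3 time(s)
  34: appears 1 time(s)
  42: appears 1 time(s)
  49: appears 1 time(s)
Step 2: The value 29 appears most frequently (3 times).
Step 3: Mode = 29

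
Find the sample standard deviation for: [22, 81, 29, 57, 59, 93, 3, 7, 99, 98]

37.5612

Step 1: Compute the mean: 54.8
Step 2: Sum of squared deviations from the mean: 12697.6
Step 3: Sample variance = 12697.6 / 9 = 1410.8444
Step 4: Standard deviation = sqrt(1410.8444) = 37.5612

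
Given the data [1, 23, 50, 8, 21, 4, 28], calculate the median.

21

Step 1: Sort the data in ascending order: [1, 4, 8, 21, 23, 28, 50]
Step 2: The number of values is n = 7.
Step 3: Since n is odd, the median is the middle value at position 4: 21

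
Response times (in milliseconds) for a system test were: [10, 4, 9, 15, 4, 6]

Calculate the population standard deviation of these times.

3.873

Step 1: Compute the mean: 8
Step 2: Sum of squared deviations from the mean: 90
Step 3: Population variance = 90 / 6 = 15
Step 4: Standard deviation = sqrt(15) = 3.873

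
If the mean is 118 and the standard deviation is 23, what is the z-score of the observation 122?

0.1739

Step 1: Recall the z-score formula: z = (x - mu) / sigma
Step 2: Substitute values: z = (122 - 118) / 23
Step 3: z = 4 / 23 = 0.1739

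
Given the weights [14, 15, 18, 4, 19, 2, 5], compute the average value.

11

Step 1: Sum all values: 14 + 15 + 18 + 4 + 19 + 2 + 5 = 77
Step 2: Count the number of values: n = 7
Step 3: Mean = sum / n = 77 / 7 = 11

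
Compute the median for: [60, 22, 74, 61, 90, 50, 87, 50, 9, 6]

55

Step 1: Sort the data in ascending order: [6, 9, 22, 50, 50, 60, 61, 74, 87, 90]
Step 2: The number of values is n = 10.
Step 3: Since n is even, the median is the average of positions 5 and 6:
  Median = (50 + 60) / 2 = 55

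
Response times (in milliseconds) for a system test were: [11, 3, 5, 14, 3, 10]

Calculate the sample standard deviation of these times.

4.6332

Step 1: Compute the mean: 7.6667
Step 2: Sum of squared deviations from the mean: 107.3333
Step 3: Sample variance = 107.3333 / 5 = 21.4667
Step 4: Standard deviation = sqrt(21.4667) = 4.6332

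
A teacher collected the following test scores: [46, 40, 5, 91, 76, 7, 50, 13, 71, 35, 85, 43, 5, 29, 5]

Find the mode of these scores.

5

Step 1: Count the frequency of each value:
  5: appears 3 time(s)
  7: appears 1 time(s)
  13: appears 1 time(s)
  29: appears 1 time(s)
  35: appears 1 time(s)
  40: appears 1 time(s)
  43: appears 1 time(s)
  46: appears 1 time(s)
  50: appears 1 time(s)
  71: appears 1 time(s)
  76: appears 1 time(s)
  85: appears 1 time(s)
  91: appears 1 time(s)
Step 2: The value 5 appears most frequently (3 times).
Step 3: Mode = 5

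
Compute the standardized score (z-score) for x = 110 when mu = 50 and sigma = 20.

3

Step 1: Recall the z-score formula: z = (x - mu) / sigma
Step 2: Substitute values: z = (110 - 50) / 20
Step 3: z = 60 / 20 = 3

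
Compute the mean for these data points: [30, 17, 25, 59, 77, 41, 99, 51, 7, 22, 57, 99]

48.6667

Step 1: Sum all values: 30 + 17 + 25 + 59 + 77 + 41 + 99 + 51 + 7 + 22 + 57 + 99 = 584
Step 2: Count the number of values: n = 12
Step 3: Mean = sum / n = 584 / 12 = 48.6667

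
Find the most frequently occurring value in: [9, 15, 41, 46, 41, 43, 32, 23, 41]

41

Step 1: Count the frequency of each value:
  9: appears 1 time(s)
  15: appears 1 time(s)
  23: appears 1 time(s)
  32: appears 1 time(s)
  41: appears 3 time(s)
  43: appears 1 time(s)
  46: appears 1 time(s)
Step 2: The value 41 appears most frequently (3 times).
Step 3: Mode = 41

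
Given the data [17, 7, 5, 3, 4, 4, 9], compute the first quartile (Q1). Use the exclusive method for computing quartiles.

4

Step 1: Sort the data: [3, 4, 4, 5, 7, 9, 17]
Step 2: n = 7
Step 3: Using the exclusive quartile method:
  Q1 = 4
  Q2 (median) = 5
  Q3 = 9
  IQR = Q3 - Q1 = 9 - 4 = 5
Step 4: Q1 = 4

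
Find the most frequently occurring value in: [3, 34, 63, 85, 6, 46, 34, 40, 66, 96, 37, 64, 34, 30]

34

Step 1: Count the frequency of each value:
  3: appears 1 time(s)
  6: appears 1 time(s)
  30: appears 1 time(s)
  34: appears 3 time(s)
  37: appears 1 time(s)
  40: appears 1 time(s)
  46: appears 1 time(s)
  63: appears 1 time(s)
  64: appears 1 time(s)
  66: appears 1 time(s)
  85: appears 1 time(s)
  96: appears 1 time(s)
Step 2: The value 34 appears most frequently (3 times).
Step 3: Mode = 34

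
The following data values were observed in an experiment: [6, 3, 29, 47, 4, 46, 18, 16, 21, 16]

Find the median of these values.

17

Step 1: Sort the data in ascending order: [3, 4, 6, 16, 16, 18, 21, 29, 46, 47]
Step 2: The number of values is n = 10.
Step 3: Since n is even, the median is the average of positions 5 and 6:
  Median = (16 + 18) / 2 = 17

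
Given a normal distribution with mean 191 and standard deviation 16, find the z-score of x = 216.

1.5625

Step 1: Recall the z-score formula: z = (x - mu) / sigma
Step 2: Substitute values: z = (216 - 191) / 16
Step 3: z = 25 / 16 = 1.5625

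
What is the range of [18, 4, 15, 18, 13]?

14

Step 1: Identify the maximum value: max = 18
Step 2: Identify the minimum value: min = 4
Step 3: Range = max - min = 18 - 4 = 14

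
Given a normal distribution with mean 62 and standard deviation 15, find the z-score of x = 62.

0

Step 1: Recall the z-score formula: z = (x - mu) / sigma
Step 2: Substitute values: z = (62 - 62) / 15
Step 3: z = 0 / 15 = 0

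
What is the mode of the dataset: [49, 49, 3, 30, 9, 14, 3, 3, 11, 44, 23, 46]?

3

Step 1: Count the frequency of each value:
  3: appears 3 time(s)
  9: appears 1 time(s)
  11: appears 1 time(s)
  14: appears 1 time(s)
  23: appears 1 time(s)
  30: appears 1 time(s)
  44: appears 1 time(s)
  46: appears 1 time(s)
  49: appears 2 time(s)
Step 2: The value 3 appears most frequently (3 times).
Step 3: Mode = 3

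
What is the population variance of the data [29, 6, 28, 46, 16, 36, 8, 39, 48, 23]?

196.29

Step 1: Compute the mean: (29 + 6 + 28 + 46 + 16 + 36 + 8 + 39 + 48 + 23) / 10 = 27.9
Step 2: Compute squared deviations from the mean:
  (29 - 27.9)^2 = 1.21
  (6 - 27.9)^2 = 479.61
  (28 - 27.9)^2 = 0.01
  (46 - 27.9)^2 = 327.61
  (16 - 27.9)^2 = 141.61
  (36 - 27.9)^2 = 65.61
  (8 - 27.9)^2 = 396.01
  (39 - 27.9)^2 = 123.21
  (48 - 27.9)^2 = 404.01
  (23 - 27.9)^2 = 24.01
Step 3: Sum of squared deviations = 1962.9
Step 4: Population variance = 1962.9 / 10 = 196.29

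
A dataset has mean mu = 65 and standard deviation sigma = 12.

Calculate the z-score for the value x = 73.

0.6667

Step 1: Recall the z-score formula: z = (x - mu) / sigma
Step 2: Substitute values: z = (73 - 65) / 12
Step 3: z = 8 / 12 = 0.6667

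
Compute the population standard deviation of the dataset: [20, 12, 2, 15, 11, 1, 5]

6.5215

Step 1: Compute the mean: 9.4286
Step 2: Sum of squared deviations from the mean: 297.7143
Step 3: Population variance = 297.7143 / 7 = 42.5306
Step 4: Standard deviation = sqrt(42.5306) = 6.5215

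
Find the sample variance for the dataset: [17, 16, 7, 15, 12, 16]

14.1667

Step 1: Compute the mean: (17 + 16 + 7 + 15 + 12 + 16) / 6 = 13.8333
Step 2: Compute squared deviations from the mean:
  (17 - 13.8333)^2 = 10.0278
  (16 - 13.8333)^2 = 4.6944
  (7 - 13.8333)^2 = 46.6944
  (15 - 13.8333)^2 = 1.3611
  (12 - 13.8333)^2 = 3.3611
  (16 - 13.8333)^2 = 4.6944
Step 3: Sum of squared deviations = 70.8333
Step 4: Sample variance = 70.8333 / 5 = 14.1667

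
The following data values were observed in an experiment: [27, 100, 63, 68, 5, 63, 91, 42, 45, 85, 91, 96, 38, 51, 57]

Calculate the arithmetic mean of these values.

61.4667

Step 1: Sum all values: 27 + 100 + 63 + 68 + 5 + 63 + 91 + 42 + 45 + 85 + 91 + 96 + 38 + 51 + 57 = 922
Step 2: Count the number of values: n = 15
Step 3: Mean = sum / n = 922 / 15 = 61.4667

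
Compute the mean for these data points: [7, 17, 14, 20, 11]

13.8

Step 1: Sum all values: 7 + 17 + 14 + 20 + 11 = 69
Step 2: Count the number of values: n = 5
Step 3: Mean = sum / n = 69 / 5 = 13.8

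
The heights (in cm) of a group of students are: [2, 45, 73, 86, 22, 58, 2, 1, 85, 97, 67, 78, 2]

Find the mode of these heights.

2

Step 1: Count the frequency of each value:
  1: appears 1 time(s)
  2: appears 3 time(s)
  22: appears 1 time(s)
  45: appears 1 time(s)
  58: appears 1 time(s)
  67: appears 1 time(s)
  73: appears 1 time(s)
  78: appears 1 time(s)
  85: appears 1 time(s)
  86: appears 1 time(s)
  97: appears 1 time(s)
Step 2: The value 2 appears most frequently (3 times).
Step 3: Mode = 2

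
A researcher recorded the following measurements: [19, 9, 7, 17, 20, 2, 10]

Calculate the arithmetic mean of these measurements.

12

Step 1: Sum all values: 19 + 9 + 7 + 17 + 20 + 2 + 10 = 84
Step 2: Count the number of values: n = 7
Step 3: Mean = sum / n = 84 / 7 = 12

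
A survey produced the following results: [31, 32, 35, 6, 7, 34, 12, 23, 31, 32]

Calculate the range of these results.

29

Step 1: Identify the maximum value: max = 35
Step 2: Identify the minimum value: min = 6
Step 3: Range = max - min = 35 - 6 = 29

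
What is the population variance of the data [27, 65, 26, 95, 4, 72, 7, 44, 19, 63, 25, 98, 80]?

980.8402

Step 1: Compute the mean: (27 + 65 + 26 + 95 + 4 + 72 + 7 + 44 + 19 + 63 + 25 + 98 + 80) / 13 = 48.0769
Step 2: Compute squared deviations from the mean:
  (27 - 48.0769)^2 = 444.2367
  (65 - 48.0769)^2 = 286.3905
  (26 - 48.0769)^2 = 487.3905
  (95 - 48.0769)^2 = 2201.7751
  (4 - 48.0769)^2 = 1942.7751
  (72 - 48.0769)^2 = 572.3136
  (7 - 48.0769)^2 = 1687.3136
  (44 - 48.0769)^2 = 16.6213
  (19 - 48.0769)^2 = 845.4675
  (63 - 48.0769)^2 = 222.6982
  (25 - 48.0769)^2 = 532.5444
  (98 - 48.0769)^2 = 2492.3136
  (80 - 48.0769)^2 = 1019.0828
Step 3: Sum of squared deviations = 12750.9231
Step 4: Population variance = 12750.9231 / 13 = 980.8402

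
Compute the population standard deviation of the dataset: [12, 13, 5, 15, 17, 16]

3.9581

Step 1: Compute the mean: 13
Step 2: Sum of squared deviations from the mean: 94
Step 3: Population variance = 94 / 6 = 15.6667
Step 4: Standard deviation = sqrt(15.6667) = 3.9581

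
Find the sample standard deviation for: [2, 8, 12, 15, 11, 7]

4.535

Step 1: Compute the mean: 9.1667
Step 2: Sum of squared deviations from the mean: 102.8333
Step 3: Sample variance = 102.8333 / 5 = 20.5667
Step 4: Standard deviation = sqrt(20.5667) = 4.535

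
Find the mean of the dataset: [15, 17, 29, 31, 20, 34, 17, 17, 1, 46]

22.7

Step 1: Sum all values: 15 + 17 + 29 + 31 + 20 + 34 + 17 + 17 + 1 + 46 = 227
Step 2: Count the number of values: n = 10
Step 3: Mean = sum / n = 227 / 10 = 22.7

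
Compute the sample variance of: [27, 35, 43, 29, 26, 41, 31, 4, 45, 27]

138.4

Step 1: Compute the mean: (27 + 35 + 43 + 29 + 26 + 41 + 31 + 4 + 45 + 27) / 10 = 30.8
Step 2: Compute squared deviations from the mean:
  (27 - 30.8)^2 = 14.44
  (35 - 30.8)^2 = 17.64
  (43 - 30.8)^2 = 148.84
  (29 - 30.8)^2 = 3.24
  (26 - 30.8)^2 = 23.04
  (41 - 30.8)^2 = 104.04
  (31 - 30.8)^2 = 0.04
  (4 - 30.8)^2 = 718.24
  (45 - 30.8)^2 = 201.64
  (27 - 30.8)^2 = 14.44
Step 3: Sum of squared deviations = 1245.6
Step 4: Sample variance = 1245.6 / 9 = 138.4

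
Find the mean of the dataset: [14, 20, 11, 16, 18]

15.8

Step 1: Sum all values: 14 + 20 + 11 + 16 + 18 = 79
Step 2: Count the number of values: n = 5
Step 3: Mean = sum / n = 79 / 5 = 15.8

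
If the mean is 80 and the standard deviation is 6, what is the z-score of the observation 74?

-1

Step 1: Recall the z-score formula: z = (x - mu) / sigma
Step 2: Substitute values: z = (74 - 80) / 6
Step 3: z = -6 / 6 = -1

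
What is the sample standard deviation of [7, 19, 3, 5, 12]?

6.4187

Step 1: Compute the mean: 9.2
Step 2: Sum of squared deviations from the mean: 164.8
Step 3: Sample variance = 164.8 / 4 = 41.2
Step 4: Standard deviation = sqrt(41.2) = 6.4187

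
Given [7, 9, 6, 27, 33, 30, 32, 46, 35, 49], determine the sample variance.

238.0444

Step 1: Compute the mean: (7 + 9 + 6 + 27 + 33 + 30 + 32 + 46 + 35 + 49) / 10 = 27.4
Step 2: Compute squared deviations from the mean:
  (7 - 27.4)^2 = 416.16
  (9 - 27.4)^2 = 338.56
  (6 - 27.4)^2 = 457.96
  (27 - 27.4)^2 = 0.16
  (33 - 27.4)^2 = 31.36
  (30 - 27.4)^2 = 6.76
  (32 - 27.4)^2 = 21.16
  (46 - 27.4)^2 = 345.96
  (35 - 27.4)^2 = 57.76
  (49 - 27.4)^2 = 466.56
Step 3: Sum of squared deviations = 2142.4
Step 4: Sample variance = 2142.4 / 9 = 238.0444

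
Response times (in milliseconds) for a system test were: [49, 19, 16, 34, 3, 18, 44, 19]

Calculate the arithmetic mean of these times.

25.25

Step 1: Sum all values: 49 + 19 + 16 + 34 + 3 + 18 + 44 + 19 = 202
Step 2: Count the number of values: n = 8
Step 3: Mean = sum / n = 202 / 8 = 25.25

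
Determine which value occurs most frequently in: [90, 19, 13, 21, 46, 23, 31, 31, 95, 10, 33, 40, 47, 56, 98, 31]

31

Step 1: Count the frequency of each value:
  10: appears 1 time(s)
  13: appears 1 time(s)
  19: appears 1 time(s)
  21: appears 1 time(s)
  23: appears 1 time(s)
  31: appears 3 time(s)
  33: appears 1 time(s)
  40: appears 1 time(s)
  46: appears 1 time(s)
  47: appears 1 time(s)
  56: appears 1 time(s)
  90: appears 1 time(s)
  95: appears 1 time(s)
  98: appears 1 time(s)
Step 2: The value 31 appears most frequently (3 times).
Step 3: Mode = 31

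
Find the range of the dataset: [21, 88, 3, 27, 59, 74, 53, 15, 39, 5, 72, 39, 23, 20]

85

Step 1: Identify the maximum value: max = 88
Step 2: Identify the minimum value: min = 3
Step 3: Range = max - min = 88 - 3 = 85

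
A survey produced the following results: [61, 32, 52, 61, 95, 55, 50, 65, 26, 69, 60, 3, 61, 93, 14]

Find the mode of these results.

61

Step 1: Count the frequency of each value:
  3: appears 1 time(s)
  14: appears 1 time(s)
  26: appears 1 time(s)
  32: appears 1 time(s)
  50: appears 1 time(s)
  52: appears 1 time(s)
  55: appears 1 time(s)
  60: appears 1 time(s)
  61: appears 3 time(s)
  65: appears 1 time(s)
  69: appears 1 time(s)
  93: appears 1 time(s)
  95: appears 1 time(s)
Step 2: The value 61 appears most frequently (3 times).
Step 3: Mode = 61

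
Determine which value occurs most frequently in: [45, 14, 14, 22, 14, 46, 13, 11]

14

Step 1: Count the frequency of each value:
  11: appears 1 time(s)
  13: appears 1 time(s)
  14: appears 3 time(s)
  22: appears 1 time(s)
  45: appears 1 time(s)
  46: appears 1 time(s)
Step 2: The value 14 appears most frequently (3 times).
Step 3: Mode = 14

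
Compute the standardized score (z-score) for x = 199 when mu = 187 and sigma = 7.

1.7143

Step 1: Recall the z-score formula: z = (x - mu) / sigma
Step 2: Substitute values: z = (199 - 187) / 7
Step 3: z = 12 / 7 = 1.7143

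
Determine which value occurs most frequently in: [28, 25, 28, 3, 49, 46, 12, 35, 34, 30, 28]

28

Step 1: Count the frequency of each value:
  3: appears 1 time(s)
  12: appears 1 time(s)
  25: appears 1 time(s)
  28: appears 3 time(s)
  30: appears 1 time(s)
  34: appears 1 time(s)
  35: appears 1 time(s)
  46: appears 1 time(s)
  49: appears 1 time(s)
Step 2: The value 28 appears most frequently (3 times).
Step 3: Mode = 28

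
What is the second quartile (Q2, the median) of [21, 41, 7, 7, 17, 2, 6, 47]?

12

Step 1: Sort the data: [2, 6, 7, 7, 17, 21, 41, 47]
Step 2: n = 8
Step 3: Q2 is the median. Since n is even, it is the average of the values at positions 4 and 5:
  Q2 = (7 + 17) / 2 = 12
Step 4: Q2 = 12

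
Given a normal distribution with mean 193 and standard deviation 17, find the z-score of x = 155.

-2.2353

Step 1: Recall the z-score formula: z = (x - mu) / sigma
Step 2: Substitute values: z = (155 - 193) / 17
Step 3: z = -38 / 17 = -2.2353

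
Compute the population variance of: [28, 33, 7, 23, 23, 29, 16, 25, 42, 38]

94.04

Step 1: Compute the mean: (28 + 33 + 7 + 23 + 23 + 29 + 16 + 25 + 42 + 38) / 10 = 26.4
Step 2: Compute squared deviations from the mean:
  (28 - 26.4)^2 = 2.56
  (33 - 26.4)^2 = 43.56
  (7 - 26.4)^2 = 376.36
  (23 - 26.4)^2 = 11.56
  (23 - 26.4)^2 = 11.56
  (29 - 26.4)^2 = 6.76
  (16 - 26.4)^2 = 108.16
  (25 - 26.4)^2 = 1.96
  (42 - 26.4)^2 = 243.36
  (38 - 26.4)^2 = 134.56
Step 3: Sum of squared deviations = 940.4
Step 4: Population variance = 940.4 / 10 = 94.04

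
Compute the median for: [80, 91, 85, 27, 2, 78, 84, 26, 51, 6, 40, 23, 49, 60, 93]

51

Step 1: Sort the data in ascending order: [2, 6, 23, 26, 27, 40, 49, 51, 60, 78, 80, 84, 85, 91, 93]
Step 2: The number of values is n = 15.
Step 3: Since n is odd, the median is the middle value at position 8: 51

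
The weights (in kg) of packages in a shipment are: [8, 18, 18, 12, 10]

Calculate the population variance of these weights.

16.96

Step 1: Compute the mean: (8 + 18 + 18 + 12 + 10) / 5 = 13.2
Step 2: Compute squared deviations from the mean:
  (8 - 13.2)^2 = 27.04
  (18 - 13.2)^2 = 23.04
  (18 - 13.2)^2 = 23.04
  (12 - 13.2)^2 = 1.44
  (10 - 13.2)^2 = 10.24
Step 3: Sum of squared deviations = 84.8
Step 4: Population variance = 84.8 / 5 = 16.96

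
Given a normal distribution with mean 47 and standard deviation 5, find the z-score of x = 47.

0

Step 1: Recall the z-score formula: z = (x - mu) / sigma
Step 2: Substitute values: z = (47 - 47) / 5
Step 3: z = 0 / 5 = 0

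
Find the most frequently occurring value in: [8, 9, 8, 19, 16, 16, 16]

16

Step 1: Count the frequency of each value:
  8: appears 2 time(s)
  9: appears 1 time(s)
  16: appears 3 time(s)
  19: appears 1 time(s)
Step 2: The value 16 appears most frequently (3 times).
Step 3: Mode = 16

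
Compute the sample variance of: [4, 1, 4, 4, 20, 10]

48.1667

Step 1: Compute the mean: (4 + 1 + 4 + 4 + 20 + 10) / 6 = 7.1667
Step 2: Compute squared deviations from the mean:
  (4 - 7.1667)^2 = 10.0278
  (1 - 7.1667)^2 = 38.0278
  (4 - 7.1667)^2 = 10.0278
  (4 - 7.1667)^2 = 10.0278
  (20 - 7.1667)^2 = 164.6944
  (10 - 7.1667)^2 = 8.0278
Step 3: Sum of squared deviations = 240.8333
Step 4: Sample variance = 240.8333 / 5 = 48.1667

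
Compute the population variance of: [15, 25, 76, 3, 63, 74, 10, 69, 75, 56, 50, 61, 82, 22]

714.6582

Step 1: Compute the mean: (15 + 25 + 76 + 3 + 63 + 74 + 10 + 69 + 75 + 56 + 50 + 61 + 82 + 22) / 14 = 48.6429
Step 2: Compute squared deviations from the mean:
  (15 - 48.6429)^2 = 1131.8418
  (25 - 48.6429)^2 = 558.9847
  (76 - 48.6429)^2 = 748.4133
  (3 - 48.6429)^2 = 2083.2704
  (63 - 48.6429)^2 = 206.1276
  (74 - 48.6429)^2 = 642.9847
  (10 - 48.6429)^2 = 1493.2704
  (69 - 48.6429)^2 = 414.4133
  (75 - 48.6429)^2 = 694.699
  (56 - 48.6429)^2 = 54.1276
  (50 - 48.6429)^2 = 1.8418
  (61 - 48.6429)^2 = 152.699
  (82 - 48.6429)^2 = 1112.699
  (22 - 48.6429)^2 = 709.8418
Step 3: Sum of squared deviations = 10005.2143
Step 4: Population variance = 10005.2143 / 14 = 714.6582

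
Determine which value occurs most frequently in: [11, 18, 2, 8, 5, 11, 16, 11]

11

Step 1: Count the frequency of each value:
  2: appears 1 time(s)
  5: appears 1 time(s)
  8: appears 1 time(s)
  11: appears 3 time(s)
  16: appears 1 time(s)
  18: appears 1 time(s)
Step 2: The value 11 appears most frequently (3 times).
Step 3: Mode = 11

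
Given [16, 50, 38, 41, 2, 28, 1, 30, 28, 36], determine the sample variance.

262.2222

Step 1: Compute the mean: (16 + 50 + 38 + 41 + 2 + 28 + 1 + 30 + 28 + 36) / 10 = 27
Step 2: Compute squared deviations from the mean:
  (16 - 27)^2 = 121
  (50 - 27)^2 = 529
  (38 - 27)^2 = 121
  (41 - 27)^2 = 196
  (2 - 27)^2 = 625
  (28 - 27)^2 = 1
  (1 - 27)^2 = 676
  (30 - 27)^2 = 9
  (28 - 27)^2 = 1
  (36 - 27)^2 = 81
Step 3: Sum of squared deviations = 2360
Step 4: Sample variance = 2360 / 9 = 262.2222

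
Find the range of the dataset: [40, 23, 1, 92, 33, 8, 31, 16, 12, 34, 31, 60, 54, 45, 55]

91

Step 1: Identify the maximum value: max = 92
Step 2: Identify the minimum value: min = 1
Step 3: Range = max - min = 92 - 1 = 91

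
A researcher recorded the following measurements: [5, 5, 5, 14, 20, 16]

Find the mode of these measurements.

5

Step 1: Count the frequency of each value:
  5: appears 3 time(s)
  14: appears 1 time(s)
  16: appears 1 time(s)
  20: appears 1 time(s)
Step 2: The value 5 appears most frequently (3 times).
Step 3: Mode = 5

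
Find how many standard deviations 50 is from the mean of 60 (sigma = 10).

-1

Step 1: Recall the z-score formula: z = (x - mu) / sigma
Step 2: Substitute values: z = (50 - 60) / 10
Step 3: z = -10 / 10 = -1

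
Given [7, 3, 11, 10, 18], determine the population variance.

24.56

Step 1: Compute the mean: (7 + 3 + 11 + 10 + 18) / 5 = 9.8
Step 2: Compute squared deviations from the mean:
  (7 - 9.8)^2 = 7.84
  (3 - 9.8)^2 = 46.24
  (11 - 9.8)^2 = 1.44
  (10 - 9.8)^2 = 0.04
  (18 - 9.8)^2 = 67.24
Step 3: Sum of squared deviations = 122.8
Step 4: Population variance = 122.8 / 5 = 24.56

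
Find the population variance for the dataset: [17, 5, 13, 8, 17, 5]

26.1389

Step 1: Compute the mean: (17 + 5 + 13 + 8 + 17 + 5) / 6 = 10.8333
Step 2: Compute squared deviations from the mean:
  (17 - 10.8333)^2 = 38.0278
  (5 - 10.8333)^2 = 34.0278
  (13 - 10.8333)^2 = 4.6944
  (8 - 10.8333)^2 = 8.0278
  (17 - 10.8333)^2 = 38.0278
  (5 - 10.8333)^2 = 34.0278
Step 3: Sum of squared deviations = 156.8333
Step 4: Population variance = 156.8333 / 6 = 26.1389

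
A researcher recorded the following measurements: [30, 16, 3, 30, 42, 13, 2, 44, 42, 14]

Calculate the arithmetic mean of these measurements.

23.6

Step 1: Sum all values: 30 + 16 + 3 + 30 + 42 + 13 + 2 + 44 + 42 + 14 = 236
Step 2: Count the number of values: n = 10
Step 3: Mean = sum / n = 236 / 10 = 23.6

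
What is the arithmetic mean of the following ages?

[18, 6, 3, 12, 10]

9.8

Step 1: Sum all values: 18 + 6 + 3 + 12 + 10 = 49
Step 2: Count the number of values: n = 5
Step 3: Mean = sum / n = 49 / 5 = 9.8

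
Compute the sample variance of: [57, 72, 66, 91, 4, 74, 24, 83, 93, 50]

830.7111

Step 1: Compute the mean: (57 + 72 + 66 + 91 + 4 + 74 + 24 + 83 + 93 + 50) / 10 = 61.4
Step 2: Compute squared deviations from the mean:
  (57 - 61.4)^2 = 19.36
  (72 - 61.4)^2 = 112.36
  (66 - 61.4)^2 = 21.16
  (91 - 61.4)^2 = 876.16
  (4 - 61.4)^2 = 3294.76
  (74 - 61.4)^2 = 158.76
  (24 - 61.4)^2 = 1398.76
  (83 - 61.4)^2 = 466.56
  (93 - 61.4)^2 = 998.56
  (50 - 61.4)^2 = 129.96
Step 3: Sum of squared deviations = 7476.4
Step 4: Sample variance = 7476.4 / 9 = 830.7111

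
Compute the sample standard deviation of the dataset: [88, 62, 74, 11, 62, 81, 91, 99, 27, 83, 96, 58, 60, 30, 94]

27.2409

Step 1: Compute the mean: 67.7333
Step 2: Sum of squared deviations from the mean: 10388.9333
Step 3: Sample variance = 10388.9333 / 14 = 742.0667
Step 4: Standard deviation = sqrt(742.0667) = 27.2409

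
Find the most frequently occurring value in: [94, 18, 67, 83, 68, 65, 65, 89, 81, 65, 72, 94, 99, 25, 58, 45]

65

Step 1: Count the frequency of each value:
  18: appears 1 time(s)
  25: appears 1 time(s)
  45: appears 1 time(s)
  58: appears 1 time(s)
  65: appears 3 time(s)
  67: appears 1 time(s)
  68: appears 1 time(s)
  72: appears 1 time(s)
  81: appears 1 time(s)
  83: appears 1 time(s)
  89: appears 1 time(s)
  94: appears 2 time(s)
  99: appears 1 time(s)
Step 2: The value 65 appears most frequently (3 times).
Step 3: Mode = 65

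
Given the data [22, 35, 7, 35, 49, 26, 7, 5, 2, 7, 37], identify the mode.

7

Step 1: Count the frequency of each value:
  2: appears 1 time(s)
  5: appears 1 time(s)
  7: appears 3 time(s)
  22: appears 1 time(s)
  26: appears 1 time(s)
  35: appears 2 time(s)
  37: appears 1 time(s)
  49: appears 1 time(s)
Step 2: The value 7 appears most frequently (3 times).
Step 3: Mode = 7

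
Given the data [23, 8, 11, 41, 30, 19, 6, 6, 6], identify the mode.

6

Step 1: Count the frequency of each value:
  6: appears 3 time(s)
  8: appears 1 time(s)
  11: appears 1 time(s)
  19: appears 1 time(s)
  23: appears 1 time(s)
  30: appears 1 time(s)
  41: appears 1 time(s)
Step 2: The value 6 appears most frequently (3 times).
Step 3: Mode = 6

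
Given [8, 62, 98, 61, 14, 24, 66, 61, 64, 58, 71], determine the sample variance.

725.8545

Step 1: Compute the mean: (8 + 62 + 98 + 61 + 14 + 24 + 66 + 61 + 64 + 58 + 71) / 11 = 53.3636
Step 2: Compute squared deviations from the mean:
  (8 - 53.3636)^2 = 2057.8595
  (62 - 53.3636)^2 = 74.5868
  (98 - 53.3636)^2 = 1992.405
  (61 - 53.3636)^2 = 58.314
  (14 - 53.3636)^2 = 1549.4959
  (24 - 53.3636)^2 = 862.2231
  (66 - 53.3636)^2 = 159.6777
  (61 - 53.3636)^2 = 58.314
  (64 - 53.3636)^2 = 113.1322
  (58 - 53.3636)^2 = 21.4959
  (71 - 53.3636)^2 = 311.0413
Step 3: Sum of squared deviations = 7258.5455
Step 4: Sample variance = 7258.5455 / 10 = 725.8545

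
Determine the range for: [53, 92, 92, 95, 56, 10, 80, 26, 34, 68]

85

Step 1: Identify the maximum value: max = 95
Step 2: Identify the minimum value: min = 10
Step 3: Range = max - min = 95 - 10 = 85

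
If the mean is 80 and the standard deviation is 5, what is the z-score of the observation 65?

-3

Step 1: Recall the z-score formula: z = (x - mu) / sigma
Step 2: Substitute values: z = (65 - 80) / 5
Step 3: z = -15 / 5 = -3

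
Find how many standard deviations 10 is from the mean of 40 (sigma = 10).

-3

Step 1: Recall the z-score formula: z = (x - mu) / sigma
Step 2: Substitute values: z = (10 - 40) / 10
Step 3: z = -30 / 10 = -3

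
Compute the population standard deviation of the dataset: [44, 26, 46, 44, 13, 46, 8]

15.361

Step 1: Compute the mean: 32.4286
Step 2: Sum of squared deviations from the mean: 1651.7143
Step 3: Population variance = 1651.7143 / 7 = 235.9592
Step 4: Standard deviation = sqrt(235.9592) = 15.361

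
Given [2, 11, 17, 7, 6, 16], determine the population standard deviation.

5.398

Step 1: Compute the mean: 9.8333
Step 2: Sum of squared deviations from the mean: 174.8333
Step 3: Population variance = 174.8333 / 6 = 29.1389
Step 4: Standard deviation = sqrt(29.1389) = 5.398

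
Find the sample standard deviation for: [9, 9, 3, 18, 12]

5.4498

Step 1: Compute the mean: 10.2
Step 2: Sum of squared deviations from the mean: 118.8
Step 3: Sample variance = 118.8 / 4 = 29.7
Step 4: Standard deviation = sqrt(29.7) = 5.4498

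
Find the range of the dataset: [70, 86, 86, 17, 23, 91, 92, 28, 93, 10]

83

Step 1: Identify the maximum value: max = 93
Step 2: Identify the minimum value: min = 10
Step 3: Range = max - min = 93 - 10 = 83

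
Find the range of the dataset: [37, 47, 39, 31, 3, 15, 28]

44

Step 1: Identify the maximum value: max = 47
Step 2: Identify the minimum value: min = 3
Step 3: Range = max - min = 47 - 3 = 44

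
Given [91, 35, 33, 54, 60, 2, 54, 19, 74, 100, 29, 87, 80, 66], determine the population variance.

795

Step 1: Compute the mean: (91 + 35 + 33 + 54 + 60 + 2 + 54 + 19 + 74 + 100 + 29 + 87 + 80 + 66) / 14 = 56
Step 2: Compute squared deviations from the mean:
  (91 - 56)^2 = 1225
  (35 - 56)^2 = 441
  (33 - 56)^2 = 529
  (54 - 56)^2 = 4
  (60 - 56)^2 = 16
  (2 - 56)^2 = 2916
  (54 - 56)^2 = 4
  (19 - 56)^2 = 1369
  (74 - 56)^2 = 324
  (100 - 56)^2 = 1936
  (29 - 56)^2 = 729
  (87 - 56)^2 = 961
  (80 - 56)^2 = 576
  (66 - 56)^2 = 100
Step 3: Sum of squared deviations = 11130
Step 4: Population variance = 11130 / 14 = 795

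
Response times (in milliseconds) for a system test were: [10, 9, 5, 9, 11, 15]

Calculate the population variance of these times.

8.8056

Step 1: Compute the mean: (10 + 9 + 5 + 9 + 11 + 15) / 6 = 9.8333
Step 2: Compute squared deviations from the mean:
  (10 - 9.8333)^2 = 0.0278
  (9 - 9.8333)^2 = 0.6944
  (5 - 9.8333)^2 = 23.3611
  (9 - 9.8333)^2 = 0.6944
  (11 - 9.8333)^2 = 1.3611
  (15 - 9.8333)^2 = 26.6944
Step 3: Sum of squared deviations = 52.8333
Step 4: Population variance = 52.8333 / 6 = 8.8056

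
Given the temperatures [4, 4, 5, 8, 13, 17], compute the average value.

8.5

Step 1: Sum all values: 4 + 4 + 5 + 8 + 13 + 17 = 51
Step 2: Count the number of values: n = 6
Step 3: Mean = sum / n = 51 / 6 = 8.5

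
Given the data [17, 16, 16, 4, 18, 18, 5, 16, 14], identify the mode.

16

Step 1: Count the frequency of each value:
  4: appears 1 time(s)
  5: appears 1 time(s)
  14: appears 1 time(s)
  16: appears 3 time(s)
  17: appears 1 time(s)
  18: appears 2 time(s)
Step 2: The value 16 appears most frequently (3 times).
Step 3: Mode = 16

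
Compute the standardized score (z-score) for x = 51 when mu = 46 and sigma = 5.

1

Step 1: Recall the z-score formula: z = (x - mu) / sigma
Step 2: Substitute values: z = (51 - 46) / 5
Step 3: z = 5 / 5 = 1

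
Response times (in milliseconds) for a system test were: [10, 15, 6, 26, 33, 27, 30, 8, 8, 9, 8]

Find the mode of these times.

8

Step 1: Count the frequency of each value:
  6: appears 1 time(s)
  8: appears 3 time(s)
  9: appears 1 time(s)
  10: appears 1 time(s)
  15: appears 1 time(s)
  26: appears 1 time(s)
  27: appears 1 time(s)
  30: appears 1 time(s)
  33: appears 1 time(s)
Step 2: The value 8 appears most frequently (3 times).
Step 3: Mode = 8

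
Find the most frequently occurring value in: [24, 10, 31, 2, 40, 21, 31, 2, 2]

2

Step 1: Count the frequency of each value:
  2: appears 3 time(s)
  10: appears 1 time(s)
  21: appears 1 time(s)
  24: appears 1 time(s)
  31: appears 2 time(s)
  40: appears 1 time(s)
Step 2: The value 2 appears most frequently (3 times).
Step 3: Mode = 2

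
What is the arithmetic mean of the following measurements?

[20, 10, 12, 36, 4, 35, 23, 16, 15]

19

Step 1: Sum all values: 20 + 10 + 12 + 36 + 4 + 35 + 23 + 16 + 15 = 171
Step 2: Count the number of values: n = 9
Step 3: Mean = sum / n = 171 / 9 = 19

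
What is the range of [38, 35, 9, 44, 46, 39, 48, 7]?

41

Step 1: Identify the maximum value: max = 48
Step 2: Identify the minimum value: min = 7
Step 3: Range = max - min = 48 - 7 = 41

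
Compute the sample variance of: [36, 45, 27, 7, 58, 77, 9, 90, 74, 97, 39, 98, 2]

1181.7308

Step 1: Compute the mean: (36 + 45 + 27 + 7 + 58 + 77 + 9 + 90 + 74 + 97 + 39 + 98 + 2) / 13 = 50.6923
Step 2: Compute squared deviations from the mean:
  (36 - 50.6923)^2 = 215.8639
  (45 - 50.6923)^2 = 32.4024
  (27 - 50.6923)^2 = 561.3254
  (7 - 50.6923)^2 = 1909.0178
  (58 - 50.6923)^2 = 53.4024
  (77 - 50.6923)^2 = 692.0947
  (9 - 50.6923)^2 = 1738.2485
  (90 - 50.6923)^2 = 1545.0947
  (74 - 50.6923)^2 = 543.2485
  (97 - 50.6923)^2 = 2144.4024
  (39 - 50.6923)^2 = 136.7101
  (98 - 50.6923)^2 = 2238.0178
  (2 - 50.6923)^2 = 2370.9408
Step 3: Sum of squared deviations = 14180.7692
Step 4: Sample variance = 14180.7692 / 12 = 1181.7308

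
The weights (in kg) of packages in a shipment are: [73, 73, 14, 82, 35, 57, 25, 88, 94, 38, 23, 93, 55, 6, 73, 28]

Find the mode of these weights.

73

Step 1: Count the frequency of each value:
  6: appears 1 time(s)
  14: appears 1 time(s)
  23: appears 1 time(s)
  25: appears 1 time(s)
  28: appears 1 time(s)
  35: appears 1 time(s)
  38: appears 1 time(s)
  55: appears 1 time(s)
  57: appears 1 time(s)
  73: appears 3 time(s)
  82: appears 1 time(s)
  88: appears 1 time(s)
  93: appears 1 time(s)
  94: appears 1 time(s)
Step 2: The value 73 appears most frequently (3 times).
Step 3: Mode = 73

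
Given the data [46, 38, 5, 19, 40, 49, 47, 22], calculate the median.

39

Step 1: Sort the data in ascending order: [5, 19, 22, 38, 40, 46, 47, 49]
Step 2: The number of values is n = 8.
Step 3: Since n is even, the median is the average of positions 4 and 5:
  Median = (38 + 40) / 2 = 39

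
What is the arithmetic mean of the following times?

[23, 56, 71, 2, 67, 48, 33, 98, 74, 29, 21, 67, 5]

45.6923

Step 1: Sum all values: 23 + 56 + 71 + 2 + 67 + 48 + 33 + 98 + 74 + 29 + 21 + 67 + 5 = 594
Step 2: Count the number of values: n = 13
Step 3: Mean = sum / n = 594 / 13 = 45.6923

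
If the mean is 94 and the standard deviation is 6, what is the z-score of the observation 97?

0.5

Step 1: Recall the z-score formula: z = (x - mu) / sigma
Step 2: Substitute values: z = (97 - 94) / 6
Step 3: z = 3 / 6 = 0.5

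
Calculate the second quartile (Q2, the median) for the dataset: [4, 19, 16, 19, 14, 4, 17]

16

Step 1: Sort the data: [4, 4, 14, 16, 17, 19, 19]
Step 2: n = 7
Step 3: Q2 is the median. Since n is odd, it is the middle value at position 4: 16
Step 4: Q2 = 16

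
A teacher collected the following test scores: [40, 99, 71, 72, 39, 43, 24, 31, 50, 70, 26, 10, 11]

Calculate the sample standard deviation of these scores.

26.481

Step 1: Compute the mean: 45.0769
Step 2: Sum of squared deviations from the mean: 8414.9231
Step 3: Sample variance = 8414.9231 / 12 = 701.2436
Step 4: Standard deviation = sqrt(701.2436) = 26.481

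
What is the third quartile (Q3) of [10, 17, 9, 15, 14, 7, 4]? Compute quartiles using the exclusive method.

15

Step 1: Sort the data: [4, 7, 9, 10, 14, 15, 17]
Step 2: n = 7
Step 3: Using the exclusive quartile method:
  Q1 = 7
  Q2 (median) = 10
  Q3 = 15
  IQR = Q3 - Q1 = 15 - 7 = 8
Step 4: Q3 = 15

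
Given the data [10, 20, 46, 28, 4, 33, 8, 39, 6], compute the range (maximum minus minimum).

42

Step 1: Identify the maximum value: max = 46
Step 2: Identify the minimum value: min = 4
Step 3: Range = max - min = 46 - 4 = 42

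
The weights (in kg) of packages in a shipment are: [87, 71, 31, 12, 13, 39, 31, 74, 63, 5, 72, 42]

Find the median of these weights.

40.5

Step 1: Sort the data in ascending order: [5, 12, 13, 31, 31, 39, 42, 63, 71, 72, 74, 87]
Step 2: The number of values is n = 12.
Step 3: Since n is even, the median is the average of positions 6 and 7:
  Median = (39 + 42) / 2 = 40.5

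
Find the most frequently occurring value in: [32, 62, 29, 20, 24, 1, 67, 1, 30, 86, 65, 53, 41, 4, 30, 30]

30

Step 1: Count the frequency of each value:
  1: appears 2 time(s)
  4: appears 1 time(s)
  20: appears 1 time(s)
  24: appears 1 time(s)
  29: appears 1 time(s)
  30: appears 3 time(s)
  32: appears 1 time(s)
  41: appears 1 time(s)
  53: appears 1 time(s)
  62: appears 1 time(s)
  65: appears 1 time(s)
  67: appears 1 time(s)
  86: appears 1 time(s)
Step 2: The value 30 appears most frequently (3 times).
Step 3: Mode = 30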